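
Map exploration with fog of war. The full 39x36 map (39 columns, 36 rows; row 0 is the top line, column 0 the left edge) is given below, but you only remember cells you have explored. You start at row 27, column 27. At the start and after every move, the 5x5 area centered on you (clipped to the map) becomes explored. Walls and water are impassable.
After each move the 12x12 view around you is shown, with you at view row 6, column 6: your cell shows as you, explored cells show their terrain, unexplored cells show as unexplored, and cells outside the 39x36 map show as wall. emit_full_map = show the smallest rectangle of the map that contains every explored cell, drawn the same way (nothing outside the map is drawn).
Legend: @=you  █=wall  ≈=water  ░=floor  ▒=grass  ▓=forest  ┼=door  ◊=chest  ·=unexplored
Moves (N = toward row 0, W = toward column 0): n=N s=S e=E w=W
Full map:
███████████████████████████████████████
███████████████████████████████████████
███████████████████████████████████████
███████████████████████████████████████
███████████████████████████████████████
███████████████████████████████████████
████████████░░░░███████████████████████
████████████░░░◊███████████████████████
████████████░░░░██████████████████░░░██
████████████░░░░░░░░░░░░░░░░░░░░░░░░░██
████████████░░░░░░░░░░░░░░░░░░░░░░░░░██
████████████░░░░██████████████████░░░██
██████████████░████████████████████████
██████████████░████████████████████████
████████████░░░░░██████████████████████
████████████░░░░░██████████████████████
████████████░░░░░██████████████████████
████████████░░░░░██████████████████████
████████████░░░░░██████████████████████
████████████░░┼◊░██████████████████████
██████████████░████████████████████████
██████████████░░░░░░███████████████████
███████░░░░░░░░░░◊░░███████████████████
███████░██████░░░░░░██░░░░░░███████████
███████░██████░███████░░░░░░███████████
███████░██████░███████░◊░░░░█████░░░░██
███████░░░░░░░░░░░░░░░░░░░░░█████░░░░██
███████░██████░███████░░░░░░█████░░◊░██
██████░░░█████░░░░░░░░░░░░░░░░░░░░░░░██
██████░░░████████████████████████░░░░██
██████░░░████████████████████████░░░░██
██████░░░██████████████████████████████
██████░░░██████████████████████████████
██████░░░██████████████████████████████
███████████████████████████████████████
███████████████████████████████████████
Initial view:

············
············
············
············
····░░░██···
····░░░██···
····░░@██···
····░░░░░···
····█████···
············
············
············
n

············
············
············
············
····░░░██···
····░░░██···
····░░@██···
····░░░██···
····░░░░░···
····█████···
············
············

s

············
············
············
····░░░██···
····░░░██···
····░░░██···
····░░@██···
····░░░░░···
····█████···
············
············
············

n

············
············
············
············
····░░░██···
····░░░██···
····░░@██···
····░░░██···
····░░░░░···
····█████···
············
············

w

············
············
············
············
····░░░░██··
····░░░░██··
····░░@░██··
····░░░░██··
····░░░░░░··
·····█████··
············
············

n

············
············
············
············
····░░░░█···
····░░░░██··
····░░@░██··
····░░░░██··
····░░░░██··
····░░░░░░··
·····█████··
············

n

············
············
············
············
····█████···
····░░░░█···
····░░@░██··
····░░░░██··
····░░░░██··
····░░░░██··
····░░░░░░··
·····█████··

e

············
············
············
············
···██████···
···░░░░██···
···░░░@██···
···░░░░██···
···░░░░██···
···░░░░██···
···░░░░░░···
····█████···

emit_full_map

██████
░░░░██
░░░@██
░░░░██
░░░░██
░░░░██
░░░░░░
·█████

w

············
············
············
············
····██████··
····░░░░██··
····░░@░██··
····░░░░██··
····░░░░██··
····░░░░██··
····░░░░░░··
·····█████··

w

············
············
············
············
····███████·
····░░░░░██·
····░░@░░██·
····◊░░░░██·
····░░░░░██·
·····░░░░██·
·····░░░░░░·
······█████·

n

············
············
············
············
····█████···
····███████·
····░░@░░██·
····░░░░░██·
····◊░░░░██·
····░░░░░██·
·····░░░░██·
·····░░░░░░·

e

············
············
············
············
···██████···
···███████··
···░░░@░██··
···░░░░░██··
···◊░░░░██··
···░░░░░██··
····░░░░██··
····░░░░░░··

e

············
············
············
············
··███████···
··███████···
··░░░░@██···
··░░░░░██···
··◊░░░░██···
··░░░░░██···
···░░░░██···
···░░░░░░···

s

············
············
············
··███████···
··███████···
··░░░░░██···
··░░░░@██···
··◊░░░░██···
··░░░░░██···
···░░░░██···
···░░░░░░···
····█████···

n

············
············
············
············
··███████···
··███████···
··░░░░@██···
··░░░░░██···
··◊░░░░██···
··░░░░░██···
···░░░░██···
···░░░░░░···

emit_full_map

███████
███████
░░░░@██
░░░░░██
◊░░░░██
░░░░░██
·░░░░██
·░░░░░░
··█████

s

············
············
············
··███████···
··███████···
··░░░░░██···
··░░░░@██···
··◊░░░░██···
··░░░░░██···
···░░░░██···
···░░░░░░···
····█████···

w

············
············
············
···███████··
···███████··
···░░░░░██··
···░░░@░██··
···◊░░░░██··
···░░░░░██··
····░░░░██··
····░░░░░░··
·····█████··

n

············
············
············
············
···███████··
···███████··
···░░░@░██··
···░░░░░██··
···◊░░░░██··
···░░░░░██··
····░░░░██··
····░░░░░░··


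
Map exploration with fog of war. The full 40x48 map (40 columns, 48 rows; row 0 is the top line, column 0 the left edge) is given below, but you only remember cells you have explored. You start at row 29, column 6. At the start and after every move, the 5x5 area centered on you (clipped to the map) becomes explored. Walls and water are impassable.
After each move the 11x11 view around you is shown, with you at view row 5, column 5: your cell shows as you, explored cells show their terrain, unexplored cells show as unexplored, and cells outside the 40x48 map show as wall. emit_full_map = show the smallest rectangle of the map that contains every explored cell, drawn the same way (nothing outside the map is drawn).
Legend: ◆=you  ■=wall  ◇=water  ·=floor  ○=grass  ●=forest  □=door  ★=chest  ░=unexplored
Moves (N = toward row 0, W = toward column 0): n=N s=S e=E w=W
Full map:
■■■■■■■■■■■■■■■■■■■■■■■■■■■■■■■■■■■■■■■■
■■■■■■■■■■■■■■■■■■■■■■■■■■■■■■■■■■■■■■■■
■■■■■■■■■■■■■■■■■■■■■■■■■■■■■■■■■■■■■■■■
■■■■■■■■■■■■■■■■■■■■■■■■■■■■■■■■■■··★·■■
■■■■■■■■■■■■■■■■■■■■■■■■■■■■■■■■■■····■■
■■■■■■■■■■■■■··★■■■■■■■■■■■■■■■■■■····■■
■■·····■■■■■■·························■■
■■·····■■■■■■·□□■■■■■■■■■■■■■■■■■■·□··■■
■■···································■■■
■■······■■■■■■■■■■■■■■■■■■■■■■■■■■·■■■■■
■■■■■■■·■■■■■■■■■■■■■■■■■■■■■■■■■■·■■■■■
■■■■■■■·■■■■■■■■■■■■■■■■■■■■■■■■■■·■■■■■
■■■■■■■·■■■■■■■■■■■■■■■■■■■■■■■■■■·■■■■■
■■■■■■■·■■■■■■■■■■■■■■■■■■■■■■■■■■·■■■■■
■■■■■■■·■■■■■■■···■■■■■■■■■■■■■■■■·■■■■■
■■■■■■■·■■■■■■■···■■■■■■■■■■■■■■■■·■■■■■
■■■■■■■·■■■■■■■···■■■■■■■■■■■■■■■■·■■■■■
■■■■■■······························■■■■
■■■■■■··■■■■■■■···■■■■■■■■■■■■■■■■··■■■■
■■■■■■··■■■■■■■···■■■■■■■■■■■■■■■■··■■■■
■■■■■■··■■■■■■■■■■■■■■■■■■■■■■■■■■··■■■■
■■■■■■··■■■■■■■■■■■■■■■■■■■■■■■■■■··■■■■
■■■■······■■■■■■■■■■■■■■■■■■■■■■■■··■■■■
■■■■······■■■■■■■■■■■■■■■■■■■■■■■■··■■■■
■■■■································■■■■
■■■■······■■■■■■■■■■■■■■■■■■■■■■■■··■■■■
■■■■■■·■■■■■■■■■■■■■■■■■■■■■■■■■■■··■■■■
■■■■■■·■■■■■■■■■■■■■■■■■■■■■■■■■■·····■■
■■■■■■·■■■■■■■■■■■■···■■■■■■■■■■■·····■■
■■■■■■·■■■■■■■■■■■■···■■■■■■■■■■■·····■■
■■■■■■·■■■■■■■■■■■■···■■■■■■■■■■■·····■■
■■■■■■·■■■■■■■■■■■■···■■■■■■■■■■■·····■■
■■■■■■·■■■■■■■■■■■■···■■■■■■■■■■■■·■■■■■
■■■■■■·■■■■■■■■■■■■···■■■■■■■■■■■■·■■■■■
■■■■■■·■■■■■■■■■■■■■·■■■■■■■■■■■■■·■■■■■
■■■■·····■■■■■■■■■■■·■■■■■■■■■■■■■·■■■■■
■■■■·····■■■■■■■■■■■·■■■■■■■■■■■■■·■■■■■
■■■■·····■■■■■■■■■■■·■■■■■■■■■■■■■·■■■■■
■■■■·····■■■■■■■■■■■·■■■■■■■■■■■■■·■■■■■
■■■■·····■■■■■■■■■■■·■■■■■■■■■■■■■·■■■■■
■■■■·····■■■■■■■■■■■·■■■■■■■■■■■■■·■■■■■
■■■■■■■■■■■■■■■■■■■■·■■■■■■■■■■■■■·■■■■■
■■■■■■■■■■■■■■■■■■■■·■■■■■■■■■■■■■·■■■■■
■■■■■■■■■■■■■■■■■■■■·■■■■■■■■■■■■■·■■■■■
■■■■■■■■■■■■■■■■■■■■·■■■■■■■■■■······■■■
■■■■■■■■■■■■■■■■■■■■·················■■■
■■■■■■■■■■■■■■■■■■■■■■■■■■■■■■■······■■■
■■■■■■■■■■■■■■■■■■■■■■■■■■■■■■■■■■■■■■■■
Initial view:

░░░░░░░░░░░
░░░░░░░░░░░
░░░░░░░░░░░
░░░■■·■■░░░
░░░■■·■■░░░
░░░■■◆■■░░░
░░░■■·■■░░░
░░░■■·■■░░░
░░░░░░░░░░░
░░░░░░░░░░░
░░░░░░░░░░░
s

░░░░░░░░░░░
░░░░░░░░░░░
░░░■■·■■░░░
░░░■■·■■░░░
░░░■■·■■░░░
░░░■■◆■■░░░
░░░■■·■■░░░
░░░■■·■■░░░
░░░░░░░░░░░
░░░░░░░░░░░
░░░░░░░░░░░

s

░░░░░░░░░░░
░░░■■·■■░░░
░░░■■·■■░░░
░░░■■·■■░░░
░░░■■·■■░░░
░░░■■◆■■░░░
░░░■■·■■░░░
░░░■■·■■░░░
░░░░░░░░░░░
░░░░░░░░░░░
░░░░░░░░░░░

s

░░░■■·■■░░░
░░░■■·■■░░░
░░░■■·■■░░░
░░░■■·■■░░░
░░░■■·■■░░░
░░░■■◆■■░░░
░░░■■·■■░░░
░░░■■·■■░░░
░░░░░░░░░░░
░░░░░░░░░░░
░░░░░░░░░░░

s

░░░■■·■■░░░
░░░■■·■■░░░
░░░■■·■■░░░
░░░■■·■■░░░
░░░■■·■■░░░
░░░■■◆■■░░░
░░░■■·■■░░░
░░░·····░░░
░░░░░░░░░░░
░░░░░░░░░░░
░░░░░░░░░░░

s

░░░■■·■■░░░
░░░■■·■■░░░
░░░■■·■■░░░
░░░■■·■■░░░
░░░■■·■■░░░
░░░■■◆■■░░░
░░░·····░░░
░░░·····░░░
░░░░░░░░░░░
░░░░░░░░░░░
░░░░░░░░░░░

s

░░░■■·■■░░░
░░░■■·■■░░░
░░░■■·■■░░░
░░░■■·■■░░░
░░░■■·■■░░░
░░░··◆··░░░
░░░·····░░░
░░░·····░░░
░░░░░░░░░░░
░░░░░░░░░░░
░░░░░░░░░░░

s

░░░■■·■■░░░
░░░■■·■■░░░
░░░■■·■■░░░
░░░■■·■■░░░
░░░·····░░░
░░░··◆··░░░
░░░·····░░░
░░░·····░░░
░░░░░░░░░░░
░░░░░░░░░░░
░░░░░░░░░░░

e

░░■■·■■░░░░
░░■■·■■░░░░
░░■■·■■░░░░
░░■■·■■■░░░
░░·····■░░░
░░···◆·■░░░
░░·····■░░░
░░·····■░░░
░░░░░░░░░░░
░░░░░░░░░░░
░░░░░░░░░░░

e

░■■·■■░░░░░
░■■·■■░░░░░
░■■·■■░░░░░
░■■·■■■■░░░
░·····■■░░░
░····◆■■░░░
░·····■■░░░
░·····■■░░░
░░░░░░░░░░░
░░░░░░░░░░░
░░░░░░░░░░░

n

░■■·■■░░░░░
░■■·■■░░░░░
░■■·■■░░░░░
░■■·■■■■░░░
░■■·■■■■░░░
░····◆■■░░░
░·····■■░░░
░·····■■░░░
░·····■■░░░
░░░░░░░░░░░
░░░░░░░░░░░

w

░░■■·■■░░░░
░░■■·■■░░░░
░░■■·■■░░░░
░░■■·■■■■░░
░░■■·■■■■░░
░░···◆·■■░░
░░·····■■░░
░░·····■■░░
░░·····■■░░
░░░░░░░░░░░
░░░░░░░░░░░

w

░░░■■·■■░░░
░░░■■·■■░░░
░░░■■·■■░░░
░░░■■·■■■■░
░░░■■·■■■■░
░░░··◆··■■░
░░░·····■■░
░░░·····■■░
░░░·····■■░
░░░░░░░░░░░
░░░░░░░░░░░

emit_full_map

■■·■■░░
■■·■■░░
■■·■■░░
■■·■■░░
■■·■■░░
■■·■■░░
■■·■■■■
■■·■■■■
··◆··■■
·····■■
·····■■
·····■■

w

░░░░■■·■■░░
░░░░■■·■■░░
░░░░■■·■■░░
░░░■■■·■■■■
░░░■■■·■■■■
░░░■·◆···■■
░░░■·····■■
░░░■·····■■
░░░░·····■■
░░░░░░░░░░░
░░░░░░░░░░░

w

■░░░░■■·■■░
■░░░░■■·■■░
■░░░░■■·■■░
■░░■■■■·■■■
■░░■■■■·■■■
■░░■■◆····■
■░░■■·····■
■░░■■·····■
■░░░░·····■
■░░░░░░░░░░
■░░░░░░░░░░

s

■░░░░■■·■■░
■░░░░■■·■■░
■░░■■■■·■■■
■░░■■■■·■■■
■░░■■·····■
■░░■■◆····■
■░░■■·····■
■░░■■·····■
■░░░░░░░░░░
■░░░░░░░░░░
■░░░░░░░░░░

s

■░░░░■■·■■░
■░░■■■■·■■■
■░░■■■■·■■■
■░░■■·····■
■░░■■·····■
■░░■■◆····■
■░░■■·····■
■░░■■···░░░
■░░░░░░░░░░
■░░░░░░░░░░
■░░░░░░░░░░

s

■░░■■■■·■■■
■░░■■■■·■■■
■░░■■·····■
■░░■■·····■
■░░■■·····■
■░░■■◆····■
■░░■■···░░░
■░░■■···░░░
■░░░░░░░░░░
■░░░░░░░░░░
■░░░░░░░░░░

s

■░░■■■■·■■■
■░░■■·····■
■░░■■·····■
■░░■■·····■
■░░■■·····■
■░░■■◆··░░░
■░░■■···░░░
■░░■■■■■░░░
■░░░░░░░░░░
■░░░░░░░░░░
■░░░░░░░░░░

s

■░░■■·····■
■░░■■·····■
■░░■■·····■
■░░■■·····■
■░░■■···░░░
■░░■■◆··░░░
■░░■■■■■░░░
■░░■■■■■░░░
■░░░░░░░░░░
■░░░░░░░░░░
■░░░░░░░░░░

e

░░■■·····■■
░░■■·····■■
░░■■·····■■
░░■■·····■■
░░■■····░░░
░░■■·◆··░░░
░░■■■■■■░░░
░░■■■■■■░░░
░░░░░░░░░░░
░░░░░░░░░░░
░░░░░░░░░░░

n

░░■■■■·■■■■
░░■■·····■■
░░■■·····■■
░░■■·····■■
░░■■·····■■
░░■■·◆··░░░
░░■■····░░░
░░■■■■■■░░░
░░■■■■■■░░░
░░░░░░░░░░░
░░░░░░░░░░░

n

░░■■■■·■■■■
░░■■■■·■■■■
░░■■·····■■
░░■■·····■■
░░■■·····■■
░░■■·◆···■■
░░■■····░░░
░░■■····░░░
░░■■■■■■░░░
░░■■■■■■░░░
░░░░░░░░░░░

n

░░░░■■·■■░░
░░■■■■·■■■■
░░■■■■·■■■■
░░■■·····■■
░░■■·····■■
░░■■·◆···■■
░░■■·····■■
░░■■····░░░
░░■■····░░░
░░■■■■■■░░░
░░■■■■■■░░░

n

░░░░■■·■■░░
░░░░■■·■■░░
░░■■■■·■■■■
░░■■■■·■■■■
░░■■·····■■
░░■■·◆···■■
░░■■·····■■
░░■■·····■■
░░■■····░░░
░░■■····░░░
░░■■■■■■░░░

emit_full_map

░░■■·■■░░
░░■■·■■░░
░░■■·■■░░
░░■■·■■░░
░░■■·■■░░
░░■■·■■░░
■■■■·■■■■
■■■■·■■■■
■■·····■■
■■·◆···■■
■■·····■■
■■·····■■
■■····░░░
■■····░░░
■■■■■■░░░
■■■■■■░░░


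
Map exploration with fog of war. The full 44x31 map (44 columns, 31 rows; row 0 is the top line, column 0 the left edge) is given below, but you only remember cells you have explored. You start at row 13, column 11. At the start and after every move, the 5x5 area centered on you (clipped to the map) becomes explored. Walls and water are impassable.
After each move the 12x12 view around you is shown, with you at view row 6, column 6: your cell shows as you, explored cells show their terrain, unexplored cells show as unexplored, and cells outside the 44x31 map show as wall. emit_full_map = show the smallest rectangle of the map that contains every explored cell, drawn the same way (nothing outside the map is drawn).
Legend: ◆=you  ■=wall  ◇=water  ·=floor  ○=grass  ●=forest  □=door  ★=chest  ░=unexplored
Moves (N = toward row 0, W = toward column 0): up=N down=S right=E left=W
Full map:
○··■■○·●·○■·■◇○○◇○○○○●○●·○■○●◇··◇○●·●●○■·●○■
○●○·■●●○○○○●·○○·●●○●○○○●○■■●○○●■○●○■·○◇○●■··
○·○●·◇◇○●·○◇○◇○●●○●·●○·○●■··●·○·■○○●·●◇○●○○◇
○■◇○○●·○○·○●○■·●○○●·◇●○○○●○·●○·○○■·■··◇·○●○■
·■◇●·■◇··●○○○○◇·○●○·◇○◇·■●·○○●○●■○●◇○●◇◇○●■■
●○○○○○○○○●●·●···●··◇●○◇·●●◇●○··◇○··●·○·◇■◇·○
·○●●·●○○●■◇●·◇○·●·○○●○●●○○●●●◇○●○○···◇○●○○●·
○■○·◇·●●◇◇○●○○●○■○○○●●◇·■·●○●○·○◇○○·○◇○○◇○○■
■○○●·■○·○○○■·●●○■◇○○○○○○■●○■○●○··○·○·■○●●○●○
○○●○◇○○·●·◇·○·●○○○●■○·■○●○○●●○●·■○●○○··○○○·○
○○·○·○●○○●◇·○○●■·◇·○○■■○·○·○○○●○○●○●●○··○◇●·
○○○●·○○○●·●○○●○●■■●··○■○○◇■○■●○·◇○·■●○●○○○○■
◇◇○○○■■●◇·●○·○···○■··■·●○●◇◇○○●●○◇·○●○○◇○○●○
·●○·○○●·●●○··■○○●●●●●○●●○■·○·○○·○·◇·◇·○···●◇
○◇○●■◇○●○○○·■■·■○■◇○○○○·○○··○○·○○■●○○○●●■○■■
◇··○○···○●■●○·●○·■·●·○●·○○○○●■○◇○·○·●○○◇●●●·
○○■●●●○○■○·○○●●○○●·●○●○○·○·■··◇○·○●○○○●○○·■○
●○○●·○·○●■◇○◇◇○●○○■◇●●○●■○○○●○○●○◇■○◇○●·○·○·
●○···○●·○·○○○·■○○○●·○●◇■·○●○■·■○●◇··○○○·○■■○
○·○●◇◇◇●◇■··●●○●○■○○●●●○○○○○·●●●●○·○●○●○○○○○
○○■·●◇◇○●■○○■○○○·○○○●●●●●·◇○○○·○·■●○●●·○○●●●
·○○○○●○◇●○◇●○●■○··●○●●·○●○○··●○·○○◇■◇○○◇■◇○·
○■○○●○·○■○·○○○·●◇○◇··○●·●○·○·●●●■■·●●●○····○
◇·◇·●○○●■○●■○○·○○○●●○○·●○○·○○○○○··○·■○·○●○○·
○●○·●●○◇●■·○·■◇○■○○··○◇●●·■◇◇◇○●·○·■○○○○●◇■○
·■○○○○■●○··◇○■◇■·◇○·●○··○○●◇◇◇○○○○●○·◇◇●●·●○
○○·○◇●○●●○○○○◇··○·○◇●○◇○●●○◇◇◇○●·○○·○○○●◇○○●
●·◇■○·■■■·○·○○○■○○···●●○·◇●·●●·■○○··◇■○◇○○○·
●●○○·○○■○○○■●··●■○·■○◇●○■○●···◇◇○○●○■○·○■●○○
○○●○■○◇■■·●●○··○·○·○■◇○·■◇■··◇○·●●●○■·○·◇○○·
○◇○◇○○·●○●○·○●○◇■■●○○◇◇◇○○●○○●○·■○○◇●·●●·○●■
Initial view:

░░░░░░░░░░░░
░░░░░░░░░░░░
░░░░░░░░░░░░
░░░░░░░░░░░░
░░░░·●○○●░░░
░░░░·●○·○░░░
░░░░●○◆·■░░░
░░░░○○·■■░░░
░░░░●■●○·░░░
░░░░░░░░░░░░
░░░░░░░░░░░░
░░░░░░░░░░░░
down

░░░░░░░░░░░░
░░░░░░░░░░░░
░░░░░░░░░░░░
░░░░·●○○●░░░
░░░░·●○·○░░░
░░░░●○··■░░░
░░░░○○◆■■░░░
░░░░●■●○·░░░
░░░░○·○○●░░░
░░░░░░░░░░░░
░░░░░░░░░░░░
░░░░░░░░░░░░

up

░░░░░░░░░░░░
░░░░░░░░░░░░
░░░░░░░░░░░░
░░░░░░░░░░░░
░░░░·●○○●░░░
░░░░·●○·○░░░
░░░░●○◆·■░░░
░░░░○○·■■░░░
░░░░●■●○·░░░
░░░░○·○○●░░░
░░░░░░░░░░░░
░░░░░░░░░░░░

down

░░░░░░░░░░░░
░░░░░░░░░░░░
░░░░░░░░░░░░
░░░░·●○○●░░░
░░░░·●○·○░░░
░░░░●○··■░░░
░░░░○○◆■■░░░
░░░░●■●○·░░░
░░░░○·○○●░░░
░░░░░░░░░░░░
░░░░░░░░░░░░
░░░░░░░░░░░░

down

░░░░░░░░░░░░
░░░░░░░░░░░░
░░░░·●○○●░░░
░░░░·●○·○░░░
░░░░●○··■░░░
░░░░○○·■■░░░
░░░░●■◆○·░░░
░░░░○·○○●░░░
░░░░■◇○◇◇░░░
░░░░░░░░░░░░
░░░░░░░░░░░░
░░░░░░░░░░░░

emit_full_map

·●○○●
·●○·○
●○··■
○○·■■
●■◆○·
○·○○●
■◇○◇◇

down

░░░░░░░░░░░░
░░░░·●○○●░░░
░░░░·●○·○░░░
░░░░●○··■░░░
░░░░○○·■■░░░
░░░░●■●○·░░░
░░░░○·◆○●░░░
░░░░■◇○◇◇░░░
░░░░·○○○·░░░
░░░░░░░░░░░░
░░░░░░░░░░░░
░░░░░░░░░░░░

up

░░░░░░░░░░░░
░░░░░░░░░░░░
░░░░·●○○●░░░
░░░░·●○·○░░░
░░░░●○··■░░░
░░░░○○·■■░░░
░░░░●■◆○·░░░
░░░░○·○○●░░░
░░░░■◇○◇◇░░░
░░░░·○○○·░░░
░░░░░░░░░░░░
░░░░░░░░░░░░

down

░░░░░░░░░░░░
░░░░·●○○●░░░
░░░░·●○·○░░░
░░░░●○··■░░░
░░░░○○·■■░░░
░░░░●■●○·░░░
░░░░○·◆○●░░░
░░░░■◇○◇◇░░░
░░░░·○○○·░░░
░░░░░░░░░░░░
░░░░░░░░░░░░
░░░░░░░░░░░░

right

░░░░░░░░░░░░
░░░·●○○●░░░░
░░░·●○·○░░░░
░░░●○··■░░░░
░░░○○·■■·░░░
░░░●■●○·●░░░
░░░○·○◆●●░░░
░░░■◇○◇◇○░░░
░░░·○○○·■░░░
░░░░░░░░░░░░
░░░░░░░░░░░░
░░░░░░░░░░░░

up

░░░░░░░░░░░░
░░░░░░░░░░░░
░░░·●○○●░░░░
░░░·●○·○░░░░
░░░●○··■○░░░
░░░○○·■■·░░░
░░░●■●◆·●░░░
░░░○·○○●●░░░
░░░■◇○◇◇○░░░
░░░·○○○·■░░░
░░░░░░░░░░░░
░░░░░░░░░░░░

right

░░░░░░░░░░░░
░░░░░░░░░░░░
░░·●○○●░░░░░
░░·●○·○░░░░░
░░●○··■○○░░░
░░○○·■■·■░░░
░░●■●○◆●○░░░
░░○·○○●●○░░░
░░■◇○◇◇○●░░░
░░·○○○·■░░░░
░░░░░░░░░░░░
░░░░░░░░░░░░

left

░░░░░░░░░░░░
░░░░░░░░░░░░
░░░·●○○●░░░░
░░░·●○·○░░░░
░░░●○··■○○░░
░░░○○·■■·■░░
░░░●■●◆·●○░░
░░░○·○○●●○░░
░░░■◇○◇◇○●░░
░░░·○○○·■░░░
░░░░░░░░░░░░
░░░░░░░░░░░░

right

░░░░░░░░░░░░
░░░░░░░░░░░░
░░·●○○●░░░░░
░░·●○·○░░░░░
░░●○··■○○░░░
░░○○·■■·■░░░
░░●■●○◆●○░░░
░░○·○○●●○░░░
░░■◇○◇◇○●░░░
░░·○○○·■░░░░
░░░░░░░░░░░░
░░░░░░░░░░░░

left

░░░░░░░░░░░░
░░░░░░░░░░░░
░░░·●○○●░░░░
░░░·●○·○░░░░
░░░●○··■○○░░
░░░○○·■■·■░░
░░░●■●◆·●○░░
░░░○·○○●●○░░
░░░■◇○◇◇○●░░
░░░·○○○·■░░░
░░░░░░░░░░░░
░░░░░░░░░░░░


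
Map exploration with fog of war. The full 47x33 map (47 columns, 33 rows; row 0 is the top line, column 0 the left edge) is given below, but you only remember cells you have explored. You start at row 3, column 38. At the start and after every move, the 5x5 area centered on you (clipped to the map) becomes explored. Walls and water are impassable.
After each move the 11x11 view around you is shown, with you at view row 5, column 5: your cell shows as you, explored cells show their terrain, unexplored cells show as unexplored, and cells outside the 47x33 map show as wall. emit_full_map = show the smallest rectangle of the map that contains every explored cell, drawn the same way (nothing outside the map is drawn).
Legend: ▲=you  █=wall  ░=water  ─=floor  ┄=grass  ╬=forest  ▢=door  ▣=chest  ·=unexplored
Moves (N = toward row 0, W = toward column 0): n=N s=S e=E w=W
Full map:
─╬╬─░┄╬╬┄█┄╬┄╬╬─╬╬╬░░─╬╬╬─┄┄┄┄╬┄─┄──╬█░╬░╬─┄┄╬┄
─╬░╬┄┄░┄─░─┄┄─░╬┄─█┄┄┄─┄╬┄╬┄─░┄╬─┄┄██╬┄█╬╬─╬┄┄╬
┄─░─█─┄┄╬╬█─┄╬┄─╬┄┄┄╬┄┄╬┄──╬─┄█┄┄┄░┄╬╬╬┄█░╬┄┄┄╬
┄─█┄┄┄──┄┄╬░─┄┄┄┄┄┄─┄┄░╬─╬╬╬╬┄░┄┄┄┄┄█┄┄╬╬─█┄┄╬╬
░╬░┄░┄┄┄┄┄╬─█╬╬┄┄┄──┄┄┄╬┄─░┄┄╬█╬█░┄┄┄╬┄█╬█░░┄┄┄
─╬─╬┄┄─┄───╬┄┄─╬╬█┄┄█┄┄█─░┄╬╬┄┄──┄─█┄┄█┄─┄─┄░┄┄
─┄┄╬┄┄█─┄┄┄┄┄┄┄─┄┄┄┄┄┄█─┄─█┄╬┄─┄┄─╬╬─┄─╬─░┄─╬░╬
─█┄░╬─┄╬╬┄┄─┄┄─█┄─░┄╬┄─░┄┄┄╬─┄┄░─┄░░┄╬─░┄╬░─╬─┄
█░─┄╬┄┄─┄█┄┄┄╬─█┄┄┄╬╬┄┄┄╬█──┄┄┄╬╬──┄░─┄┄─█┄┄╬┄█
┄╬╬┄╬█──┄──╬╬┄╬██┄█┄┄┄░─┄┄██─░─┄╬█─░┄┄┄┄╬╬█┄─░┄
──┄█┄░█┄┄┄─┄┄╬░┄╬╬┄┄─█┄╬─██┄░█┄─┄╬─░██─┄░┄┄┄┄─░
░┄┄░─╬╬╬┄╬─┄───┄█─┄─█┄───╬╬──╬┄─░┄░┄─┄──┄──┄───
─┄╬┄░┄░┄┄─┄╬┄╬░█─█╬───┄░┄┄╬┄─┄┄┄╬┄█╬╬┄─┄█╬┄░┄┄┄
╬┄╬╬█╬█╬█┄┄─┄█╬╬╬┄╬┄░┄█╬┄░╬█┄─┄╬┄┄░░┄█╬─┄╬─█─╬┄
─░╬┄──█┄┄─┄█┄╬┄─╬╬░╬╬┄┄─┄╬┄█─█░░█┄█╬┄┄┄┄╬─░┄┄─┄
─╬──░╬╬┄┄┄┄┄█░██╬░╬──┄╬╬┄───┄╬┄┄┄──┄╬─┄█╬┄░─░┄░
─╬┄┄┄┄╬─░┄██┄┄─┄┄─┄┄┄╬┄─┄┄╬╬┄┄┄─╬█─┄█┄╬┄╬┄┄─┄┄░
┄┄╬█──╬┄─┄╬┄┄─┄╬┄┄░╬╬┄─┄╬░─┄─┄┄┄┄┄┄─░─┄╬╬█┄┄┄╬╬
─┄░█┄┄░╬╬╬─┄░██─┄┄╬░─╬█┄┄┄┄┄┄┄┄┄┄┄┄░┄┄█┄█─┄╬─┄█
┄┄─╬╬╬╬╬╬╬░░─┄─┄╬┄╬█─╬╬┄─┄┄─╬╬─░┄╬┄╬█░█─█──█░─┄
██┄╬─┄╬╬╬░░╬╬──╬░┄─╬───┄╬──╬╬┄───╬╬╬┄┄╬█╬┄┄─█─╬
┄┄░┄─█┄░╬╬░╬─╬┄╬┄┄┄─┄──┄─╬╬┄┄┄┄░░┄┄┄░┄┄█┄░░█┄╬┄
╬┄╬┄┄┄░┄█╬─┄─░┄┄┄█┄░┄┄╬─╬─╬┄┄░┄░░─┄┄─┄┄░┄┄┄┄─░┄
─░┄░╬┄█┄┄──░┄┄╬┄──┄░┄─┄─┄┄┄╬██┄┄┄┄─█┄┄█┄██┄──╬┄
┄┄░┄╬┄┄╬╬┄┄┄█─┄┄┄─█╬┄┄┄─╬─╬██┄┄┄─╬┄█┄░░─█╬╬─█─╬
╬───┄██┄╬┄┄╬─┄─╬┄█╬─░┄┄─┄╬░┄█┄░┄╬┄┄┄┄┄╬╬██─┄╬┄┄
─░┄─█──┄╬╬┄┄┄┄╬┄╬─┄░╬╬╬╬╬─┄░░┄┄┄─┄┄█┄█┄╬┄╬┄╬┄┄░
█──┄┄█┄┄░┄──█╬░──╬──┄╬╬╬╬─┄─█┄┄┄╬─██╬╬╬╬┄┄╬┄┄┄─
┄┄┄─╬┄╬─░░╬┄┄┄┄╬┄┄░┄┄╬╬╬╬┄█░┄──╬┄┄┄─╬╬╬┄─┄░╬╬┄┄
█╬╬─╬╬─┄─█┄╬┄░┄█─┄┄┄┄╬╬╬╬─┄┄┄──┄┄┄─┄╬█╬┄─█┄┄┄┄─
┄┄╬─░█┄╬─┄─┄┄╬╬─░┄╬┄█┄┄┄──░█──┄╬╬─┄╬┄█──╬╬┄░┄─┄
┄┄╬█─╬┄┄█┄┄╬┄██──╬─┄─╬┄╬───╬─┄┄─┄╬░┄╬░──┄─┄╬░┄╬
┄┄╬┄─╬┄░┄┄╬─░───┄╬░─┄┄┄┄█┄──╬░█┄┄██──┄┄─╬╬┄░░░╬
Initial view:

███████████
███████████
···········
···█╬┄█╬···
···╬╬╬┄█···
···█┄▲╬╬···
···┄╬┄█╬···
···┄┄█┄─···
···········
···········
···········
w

███████████
███████████
···········
···██╬┄█╬··
···┄╬╬╬┄█··
···┄█▲┄╬╬··
···┄┄╬┄█╬··
···█┄┄█┄─··
···········
···········
···········

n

███████████
███████████
███████████
···─╬█░╬···
···██╬┄█╬··
···┄╬▲╬┄█··
···┄█┄┄╬╬··
···┄┄╬┄█╬··
···█┄┄█┄─··
···········
···········

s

███████████
███████████
···─╬█░╬···
···██╬┄█╬··
···┄╬╬╬┄█··
···┄█▲┄╬╬··
···┄┄╬┄█╬··
···█┄┄█┄─··
···········
···········
···········

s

███████████
···─╬█░╬···
···██╬┄█╬··
···┄╬╬╬┄█··
···┄█┄┄╬╬··
···┄┄▲┄█╬··
···█┄┄█┄─··
···╬─┄─╬···
···········
···········
···········

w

███████████
····─╬█░╬··
····██╬┄█╬·
···░┄╬╬╬┄█·
···┄┄█┄┄╬╬·
···┄┄▲╬┄█╬·
···─█┄┄█┄─·
···╬╬─┄─╬··
···········
···········
···········

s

····─╬█░╬··
····██╬┄█╬·
···░┄╬╬╬┄█·
···┄┄█┄┄╬╬·
···┄┄┄╬┄█╬·
···─█▲┄█┄─·
···╬╬─┄─╬··
···░░┄╬─···
···········
···········
···········

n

███████████
····─╬█░╬··
····██╬┄█╬·
···░┄╬╬╬┄█·
···┄┄█┄┄╬╬·
···┄┄▲╬┄█╬·
···─█┄┄█┄─·
···╬╬─┄─╬··
···░░┄╬─···
···········
···········

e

███████████
···─╬█░╬···
···██╬┄█╬··
··░┄╬╬╬┄█··
··┄┄█┄┄╬╬··
··┄┄┄▲┄█╬··
··─█┄┄█┄─··
··╬╬─┄─╬···
··░░┄╬─····
···········
···········

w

███████████
····─╬█░╬··
····██╬┄█╬·
···░┄╬╬╬┄█·
···┄┄█┄┄╬╬·
···┄┄▲╬┄█╬·
···─█┄┄█┄─·
···╬╬─┄─╬··
···░░┄╬─···
···········
···········

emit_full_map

·─╬█░╬·
·██╬┄█╬
░┄╬╬╬┄█
┄┄█┄┄╬╬
┄┄▲╬┄█╬
─█┄┄█┄─
╬╬─┄─╬·
░░┄╬─··

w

███████████
·····─╬█░╬·
·····██╬┄█╬
···┄░┄╬╬╬┄█
···┄┄┄█┄┄╬╬
···░┄▲┄╬┄█╬
···┄─█┄┄█┄─
···─╬╬─┄─╬·
····░░┄╬─··
···········
···········

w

███████████
······─╬█░╬
······██╬┄█
···┄┄░┄╬╬╬┄
···┄┄┄┄█┄┄╬
···█░▲┄┄╬┄█
···─┄─█┄┄█┄
···┄─╬╬─┄─╬
·····░░┄╬─·
···········
···········

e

███████████
·····─╬█░╬·
·····██╬┄█╬
··┄┄░┄╬╬╬┄█
··┄┄┄┄█┄┄╬╬
··█░┄▲┄╬┄█╬
··─┄─█┄┄█┄─
··┄─╬╬─┄─╬·
····░░┄╬─··
···········
···········

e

███████████
····─╬█░╬··
····██╬┄█╬·
·┄┄░┄╬╬╬┄█·
·┄┄┄┄█┄┄╬╬·
·█░┄┄▲╬┄█╬·
·─┄─█┄┄█┄─·
·┄─╬╬─┄─╬··
···░░┄╬─···
···········
···········

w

███████████
·····─╬█░╬·
·····██╬┄█╬
··┄┄░┄╬╬╬┄█
··┄┄┄┄█┄┄╬╬
··█░┄▲┄╬┄█╬
··─┄─█┄┄█┄─
··┄─╬╬─┄─╬·
····░░┄╬─··
···········
···········

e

███████████
····─╬█░╬··
····██╬┄█╬·
·┄┄░┄╬╬╬┄█·
·┄┄┄┄█┄┄╬╬·
·█░┄┄▲╬┄█╬·
·─┄─█┄┄█┄─·
·┄─╬╬─┄─╬··
···░░┄╬─···
···········
···········

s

····─╬█░╬··
····██╬┄█╬·
·┄┄░┄╬╬╬┄█·
·┄┄┄┄█┄┄╬╬·
·█░┄┄┄╬┄█╬·
·─┄─█▲┄█┄─·
·┄─╬╬─┄─╬··
···░░┄╬─···
···········
···········
···········

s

····██╬┄█╬·
·┄┄░┄╬╬╬┄█·
·┄┄┄┄█┄┄╬╬·
·█░┄┄┄╬┄█╬·
·─┄─█┄┄█┄─·
·┄─╬╬▲┄─╬··
···░░┄╬─···
···─┄░─┄···
···········
···········
···········

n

····─╬█░╬··
····██╬┄█╬·
·┄┄░┄╬╬╬┄█·
·┄┄┄┄█┄┄╬╬·
·█░┄┄┄╬┄█╬·
·─┄─█▲┄█┄─·
·┄─╬╬─┄─╬··
···░░┄╬─···
···─┄░─┄···
···········
···········

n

███████████
····─╬█░╬··
····██╬┄█╬·
·┄┄░┄╬╬╬┄█·
·┄┄┄┄█┄┄╬╬·
·█░┄┄▲╬┄█╬·
·─┄─█┄┄█┄─·
·┄─╬╬─┄─╬··
···░░┄╬─···
···─┄░─┄···
···········

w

███████████
·····─╬█░╬·
·····██╬┄█╬
··┄┄░┄╬╬╬┄█
··┄┄┄┄█┄┄╬╬
··█░┄▲┄╬┄█╬
··─┄─█┄┄█┄─
··┄─╬╬─┄─╬·
····░░┄╬─··
····─┄░─┄··
···········

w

███████████
······─╬█░╬
······██╬┄█
···┄┄░┄╬╬╬┄
···┄┄┄┄█┄┄╬
···█░▲┄┄╬┄█
···─┄─█┄┄█┄
···┄─╬╬─┄─╬
·····░░┄╬─·
·····─┄░─┄·
···········

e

███████████
·····─╬█░╬·
·····██╬┄█╬
··┄┄░┄╬╬╬┄█
··┄┄┄┄█┄┄╬╬
··█░┄▲┄╬┄█╬
··─┄─█┄┄█┄─
··┄─╬╬─┄─╬·
····░░┄╬─··
····─┄░─┄··
···········

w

███████████
······─╬█░╬
······██╬┄█
···┄┄░┄╬╬╬┄
···┄┄┄┄█┄┄╬
···█░▲┄┄╬┄█
···─┄─█┄┄█┄
···┄─╬╬─┄─╬
·····░░┄╬─·
·····─┄░─┄·
···········
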